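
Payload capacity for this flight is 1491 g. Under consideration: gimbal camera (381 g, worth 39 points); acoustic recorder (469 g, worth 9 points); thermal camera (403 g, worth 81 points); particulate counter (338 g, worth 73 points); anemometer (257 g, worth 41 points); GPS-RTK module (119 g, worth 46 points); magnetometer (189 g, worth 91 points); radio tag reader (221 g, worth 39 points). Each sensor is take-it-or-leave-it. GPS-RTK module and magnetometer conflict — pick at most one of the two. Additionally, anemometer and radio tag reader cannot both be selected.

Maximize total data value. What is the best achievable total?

Thermal camera + particulate counter + anemometer + magnetometer uses 1187 of the 1491 g and totals 286.
Nothing else feasible within 1491 g beats 286.

286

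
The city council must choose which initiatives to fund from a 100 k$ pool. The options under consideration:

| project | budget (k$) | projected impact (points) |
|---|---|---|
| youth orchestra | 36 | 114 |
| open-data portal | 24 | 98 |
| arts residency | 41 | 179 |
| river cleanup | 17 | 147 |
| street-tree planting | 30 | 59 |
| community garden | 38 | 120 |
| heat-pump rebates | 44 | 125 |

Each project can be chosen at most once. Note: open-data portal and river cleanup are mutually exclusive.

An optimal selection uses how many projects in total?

Optimal total is 446.
One optimal bundle: arts residency + river cleanup + community garden (96 k$).
Any selection reaching 446 contains exactly 3 projects.

3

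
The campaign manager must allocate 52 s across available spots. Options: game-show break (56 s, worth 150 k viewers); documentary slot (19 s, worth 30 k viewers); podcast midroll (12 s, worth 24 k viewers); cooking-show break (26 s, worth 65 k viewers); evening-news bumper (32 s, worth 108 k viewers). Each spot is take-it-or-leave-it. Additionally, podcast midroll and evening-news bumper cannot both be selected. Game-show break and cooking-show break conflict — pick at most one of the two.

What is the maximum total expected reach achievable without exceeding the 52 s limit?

138

Documentary slot + evening-news bumper uses 51 of the 52 s and totals 138.
The closest alternative, evening-news bumper, reaches only 108.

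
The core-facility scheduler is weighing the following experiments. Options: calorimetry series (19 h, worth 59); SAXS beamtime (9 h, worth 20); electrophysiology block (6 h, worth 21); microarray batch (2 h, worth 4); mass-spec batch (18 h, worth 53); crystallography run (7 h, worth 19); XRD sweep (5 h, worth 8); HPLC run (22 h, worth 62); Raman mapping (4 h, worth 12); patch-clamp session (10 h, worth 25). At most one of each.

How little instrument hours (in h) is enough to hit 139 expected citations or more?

47

Need the lightest bundle worth ≥ 139.
calorimetry series + electrophysiology block + HPLC run reaches 142 using 47 h.
Any bundle with less than 47 h falls short of 139.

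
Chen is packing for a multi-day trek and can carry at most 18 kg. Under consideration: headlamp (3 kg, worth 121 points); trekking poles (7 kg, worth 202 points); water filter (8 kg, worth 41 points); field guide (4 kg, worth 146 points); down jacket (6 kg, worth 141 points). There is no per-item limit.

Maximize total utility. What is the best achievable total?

Ranking by ratio (utility/kg): headlamp 40.33, field guide 36.50, trekking poles 28.86, down jacket 23.50.
The ratio ordering already packs tightly: 6×headlamp, 18 kg, 726.
No other feasible combination exceeds 726.

726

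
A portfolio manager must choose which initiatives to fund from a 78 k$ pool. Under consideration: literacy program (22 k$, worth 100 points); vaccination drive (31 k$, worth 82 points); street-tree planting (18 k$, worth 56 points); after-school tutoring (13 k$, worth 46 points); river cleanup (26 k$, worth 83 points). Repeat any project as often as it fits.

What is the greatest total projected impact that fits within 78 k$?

302

Ranking by ratio (projected impact/k$): literacy program 4.55, after-school tutoring 3.54, river cleanup 3.19, street-tree planting 3.11.
Filling by ratio: 3×literacy program for 300, with 12 k$ left unused.
Replace literacy program with street-tree planting + after-school tutoring: the trade gains 2 net, giving 302 at 75 k$.
No other feasible combination exceeds 302.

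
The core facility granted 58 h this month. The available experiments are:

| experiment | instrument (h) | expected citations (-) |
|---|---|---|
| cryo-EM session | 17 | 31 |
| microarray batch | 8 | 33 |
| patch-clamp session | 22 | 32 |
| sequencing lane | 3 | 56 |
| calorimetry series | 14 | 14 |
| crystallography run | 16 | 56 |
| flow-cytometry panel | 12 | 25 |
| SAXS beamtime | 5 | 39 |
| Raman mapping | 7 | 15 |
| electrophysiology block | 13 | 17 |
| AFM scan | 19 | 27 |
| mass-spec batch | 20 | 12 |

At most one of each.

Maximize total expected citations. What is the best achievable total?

The ratio heuristic lands on microarray batch + sequencing lane + crystallography run + flow-cytometry panel + SAXS beamtime + Raman mapping (224) but leaves 7 h idle.
Dropping flow-cytometry panel frees 12 h; slotting in cryo-EM session (17 h) lifts the total to 230 at 56 h.
Nothing else within 58 h beats 230.

230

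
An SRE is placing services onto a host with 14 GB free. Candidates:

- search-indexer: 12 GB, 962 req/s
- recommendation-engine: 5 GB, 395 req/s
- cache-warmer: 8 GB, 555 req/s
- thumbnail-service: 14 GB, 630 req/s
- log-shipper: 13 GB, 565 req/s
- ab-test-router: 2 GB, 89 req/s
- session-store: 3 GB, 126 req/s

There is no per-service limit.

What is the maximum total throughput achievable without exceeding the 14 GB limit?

Best packing: search-indexer + ab-test-router — 14 GB, 1051 total.

1051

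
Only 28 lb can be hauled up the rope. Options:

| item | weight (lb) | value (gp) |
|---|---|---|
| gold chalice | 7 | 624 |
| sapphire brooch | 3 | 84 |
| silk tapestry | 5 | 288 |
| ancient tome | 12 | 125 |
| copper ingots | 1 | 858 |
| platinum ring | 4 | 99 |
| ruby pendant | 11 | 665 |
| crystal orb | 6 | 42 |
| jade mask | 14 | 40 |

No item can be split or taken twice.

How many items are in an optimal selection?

The maximum value within 28 lb is 2534.
For example gold chalice + silk tapestry + copper ingots + platinum ring + ruby pendant achieves it, using 28 lb.
All optima have 5 items.

5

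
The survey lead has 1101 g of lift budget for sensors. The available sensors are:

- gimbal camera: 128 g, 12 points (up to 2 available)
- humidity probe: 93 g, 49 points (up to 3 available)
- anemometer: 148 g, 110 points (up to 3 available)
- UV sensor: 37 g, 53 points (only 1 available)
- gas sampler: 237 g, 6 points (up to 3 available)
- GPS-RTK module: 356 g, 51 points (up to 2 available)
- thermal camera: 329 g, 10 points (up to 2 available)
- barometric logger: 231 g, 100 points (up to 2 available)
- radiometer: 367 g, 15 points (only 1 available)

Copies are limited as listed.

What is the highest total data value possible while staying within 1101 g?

Density check — UV sensor 1.43, anemometer 0.74, humidity probe 0.53, barometric logger 0.43 are the best per g.
Filling by ratio: 3×humidity probe + 3×anemometer + UV sensor + barometric logger for 630, with 110 g left unused.
The 186 g tied up in 2×humidity probe is better spent on barometric logger — total rises to 632 (1036 g).
Nothing else within 1101 g beats 632.

632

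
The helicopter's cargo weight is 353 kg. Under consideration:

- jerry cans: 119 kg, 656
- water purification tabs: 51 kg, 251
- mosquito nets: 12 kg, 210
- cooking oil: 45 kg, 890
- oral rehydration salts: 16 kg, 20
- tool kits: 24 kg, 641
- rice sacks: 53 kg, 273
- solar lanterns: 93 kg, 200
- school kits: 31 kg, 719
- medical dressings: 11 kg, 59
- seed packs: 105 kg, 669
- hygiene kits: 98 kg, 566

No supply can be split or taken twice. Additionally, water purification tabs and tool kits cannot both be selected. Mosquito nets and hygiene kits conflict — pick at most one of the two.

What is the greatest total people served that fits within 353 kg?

3844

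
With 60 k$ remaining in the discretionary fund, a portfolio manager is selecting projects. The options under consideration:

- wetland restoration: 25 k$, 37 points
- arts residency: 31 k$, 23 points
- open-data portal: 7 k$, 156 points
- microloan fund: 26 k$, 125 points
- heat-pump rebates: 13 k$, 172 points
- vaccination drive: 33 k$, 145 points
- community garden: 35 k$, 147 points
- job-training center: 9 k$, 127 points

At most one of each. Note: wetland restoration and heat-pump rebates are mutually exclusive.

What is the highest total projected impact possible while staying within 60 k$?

Ranking by ratio (projected impact/k$): open-data portal 22.29, job-training center 14.11, heat-pump rebates 13.23, microloan fund 4.81.
Best packing: open-data portal + microloan fund + heat-pump rebates + job-training center — 55 k$, 580 total.
Runner-up arts residency + open-data portal + heat-pump rebates + job-training center tops out at 478.

580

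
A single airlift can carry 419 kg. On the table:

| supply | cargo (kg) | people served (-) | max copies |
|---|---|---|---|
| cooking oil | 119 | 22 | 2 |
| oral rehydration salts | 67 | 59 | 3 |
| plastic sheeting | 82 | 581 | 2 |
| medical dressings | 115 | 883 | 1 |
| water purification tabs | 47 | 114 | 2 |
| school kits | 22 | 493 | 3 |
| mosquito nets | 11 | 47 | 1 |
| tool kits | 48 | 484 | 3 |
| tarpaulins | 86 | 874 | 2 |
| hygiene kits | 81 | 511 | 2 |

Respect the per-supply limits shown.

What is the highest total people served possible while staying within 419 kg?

Density check — school kits 22.41, tarpaulins 10.16, tool kits 10.08 are the best per kg.
Filling by ratio: 3×school kits + mosquito nets + 3×tool kits + 2×tarpaulins for 4726, with 26 kg left unused.
Dropping mosquito nets and tool kits frees 59 kg; slotting in plastic sheeting (82 kg) lifts the total to 4776 at 416 kg.
That's the maximum — no swap from here does better than 4776.

4776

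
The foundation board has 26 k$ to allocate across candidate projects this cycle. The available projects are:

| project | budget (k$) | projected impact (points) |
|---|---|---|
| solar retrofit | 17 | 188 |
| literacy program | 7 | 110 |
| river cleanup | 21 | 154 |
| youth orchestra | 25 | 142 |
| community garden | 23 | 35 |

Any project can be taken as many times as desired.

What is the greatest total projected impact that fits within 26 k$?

330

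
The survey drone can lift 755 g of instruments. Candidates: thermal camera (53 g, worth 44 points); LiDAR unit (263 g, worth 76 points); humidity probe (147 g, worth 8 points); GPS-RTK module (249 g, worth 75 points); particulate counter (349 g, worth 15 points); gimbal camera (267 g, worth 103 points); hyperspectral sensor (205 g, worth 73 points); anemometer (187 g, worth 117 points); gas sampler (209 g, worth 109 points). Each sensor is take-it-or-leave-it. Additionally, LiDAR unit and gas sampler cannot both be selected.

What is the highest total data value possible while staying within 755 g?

373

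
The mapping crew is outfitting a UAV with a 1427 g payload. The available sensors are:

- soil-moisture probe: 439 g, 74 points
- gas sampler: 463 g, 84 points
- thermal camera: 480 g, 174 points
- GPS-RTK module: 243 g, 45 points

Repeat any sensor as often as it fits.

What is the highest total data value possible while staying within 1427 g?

Greedy by ratio would take 2×thermal camera + GPS-RTK module: 1203 g used, total 393.
The 243 g tied up in GPS-RTK module is better spent on gas sampler — total rises to 432 (1423 g).
That's the maximum — no swap from here does better than 432.

432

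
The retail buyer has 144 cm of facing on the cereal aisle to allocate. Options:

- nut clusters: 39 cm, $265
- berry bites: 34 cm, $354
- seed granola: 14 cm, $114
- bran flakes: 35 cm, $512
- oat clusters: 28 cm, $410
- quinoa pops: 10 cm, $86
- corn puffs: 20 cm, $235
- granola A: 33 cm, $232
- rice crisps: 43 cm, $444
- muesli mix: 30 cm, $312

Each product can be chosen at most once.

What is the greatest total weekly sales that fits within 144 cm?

1720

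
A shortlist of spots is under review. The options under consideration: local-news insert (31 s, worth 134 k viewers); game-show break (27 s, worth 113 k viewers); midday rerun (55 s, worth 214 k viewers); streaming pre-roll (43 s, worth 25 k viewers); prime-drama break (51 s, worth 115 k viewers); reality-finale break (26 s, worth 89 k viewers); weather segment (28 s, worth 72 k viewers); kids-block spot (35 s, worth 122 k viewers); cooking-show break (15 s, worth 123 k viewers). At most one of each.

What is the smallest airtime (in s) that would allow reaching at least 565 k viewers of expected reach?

128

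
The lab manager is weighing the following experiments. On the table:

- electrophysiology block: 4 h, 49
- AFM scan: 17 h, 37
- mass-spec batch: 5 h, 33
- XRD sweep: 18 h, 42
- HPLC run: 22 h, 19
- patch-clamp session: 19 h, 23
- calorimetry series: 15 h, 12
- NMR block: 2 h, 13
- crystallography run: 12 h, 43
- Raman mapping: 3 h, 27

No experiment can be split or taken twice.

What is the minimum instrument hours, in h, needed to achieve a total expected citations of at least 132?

21

Minimise h subject to total expected citations ≥ 132.
electrophysiology block + NMR block + crystallography run + Raman mapping reaches 132 using 21 h.
Below 21 h the best achievable stays under 132.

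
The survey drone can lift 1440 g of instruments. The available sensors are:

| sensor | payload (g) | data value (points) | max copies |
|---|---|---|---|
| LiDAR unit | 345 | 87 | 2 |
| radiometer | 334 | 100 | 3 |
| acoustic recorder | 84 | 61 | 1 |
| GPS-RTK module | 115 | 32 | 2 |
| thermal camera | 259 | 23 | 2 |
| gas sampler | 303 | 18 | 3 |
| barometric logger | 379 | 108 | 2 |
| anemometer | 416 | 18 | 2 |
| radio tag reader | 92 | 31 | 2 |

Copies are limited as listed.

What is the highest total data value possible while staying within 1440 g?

463

A density-first pass picks 3×radiometer + acoustic recorder + GPS-RTK module + 2×radio tag reader — 455 at 1385 g.
Replace radiometer with barometric logger: the trade gains 8 net, giving 463 at 1430 g.
That's the maximum — no swap from here does better than 463.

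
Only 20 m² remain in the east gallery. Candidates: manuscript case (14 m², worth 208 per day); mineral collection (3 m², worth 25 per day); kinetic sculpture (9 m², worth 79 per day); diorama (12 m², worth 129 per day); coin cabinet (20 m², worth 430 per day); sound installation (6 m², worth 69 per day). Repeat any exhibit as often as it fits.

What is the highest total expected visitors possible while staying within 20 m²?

430

Best packing: coin cabinet — 20 m², 430 total.
Nothing else within 20 m² beats 430.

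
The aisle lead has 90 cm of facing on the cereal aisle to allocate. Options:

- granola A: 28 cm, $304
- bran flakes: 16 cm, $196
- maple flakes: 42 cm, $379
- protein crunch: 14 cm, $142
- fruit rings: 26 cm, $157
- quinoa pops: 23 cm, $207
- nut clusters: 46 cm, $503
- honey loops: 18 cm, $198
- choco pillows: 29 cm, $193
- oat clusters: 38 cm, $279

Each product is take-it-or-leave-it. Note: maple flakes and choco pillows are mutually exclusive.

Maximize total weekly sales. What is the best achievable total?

1003

A density-first pass picks bran flakes + nut clusters + honey loops — 897 at 80 cm.
Replace honey loops with granola A: the trade gains 106 net, giving 1003 at 90 cm.
Next best is granola A + protein crunch + nut clusters at 949 (88 cm) — short by 54.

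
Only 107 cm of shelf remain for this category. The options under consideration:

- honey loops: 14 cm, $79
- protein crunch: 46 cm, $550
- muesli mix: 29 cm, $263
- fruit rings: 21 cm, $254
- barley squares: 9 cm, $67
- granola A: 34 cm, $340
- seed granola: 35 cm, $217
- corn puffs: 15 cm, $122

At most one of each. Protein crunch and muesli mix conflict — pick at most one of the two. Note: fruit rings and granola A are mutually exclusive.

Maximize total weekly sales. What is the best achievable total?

Protein crunch + barley squares + granola A + corn puffs uses 104 of the 107 cm and totals 1079.
No other feasible combination exceeds 1079.

1079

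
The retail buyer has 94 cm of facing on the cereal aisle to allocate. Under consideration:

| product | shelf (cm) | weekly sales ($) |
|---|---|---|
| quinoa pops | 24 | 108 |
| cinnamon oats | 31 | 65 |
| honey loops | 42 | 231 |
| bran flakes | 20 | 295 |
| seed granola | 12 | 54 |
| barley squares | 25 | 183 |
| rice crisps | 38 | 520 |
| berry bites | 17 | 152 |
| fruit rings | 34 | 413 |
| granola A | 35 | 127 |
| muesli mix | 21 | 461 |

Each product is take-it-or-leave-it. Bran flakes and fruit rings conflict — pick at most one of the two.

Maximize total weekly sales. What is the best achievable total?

1394

A density-first pass picks bran flakes + seed granola + rice crisps + muesli mix — 1330 at 91 cm.
The 32 cm tied up in bran flakes and seed granola is better spent on fruit rings — total rises to 1394 (93 cm).
An exhaustive check of the 2048 subsets confirms 1394.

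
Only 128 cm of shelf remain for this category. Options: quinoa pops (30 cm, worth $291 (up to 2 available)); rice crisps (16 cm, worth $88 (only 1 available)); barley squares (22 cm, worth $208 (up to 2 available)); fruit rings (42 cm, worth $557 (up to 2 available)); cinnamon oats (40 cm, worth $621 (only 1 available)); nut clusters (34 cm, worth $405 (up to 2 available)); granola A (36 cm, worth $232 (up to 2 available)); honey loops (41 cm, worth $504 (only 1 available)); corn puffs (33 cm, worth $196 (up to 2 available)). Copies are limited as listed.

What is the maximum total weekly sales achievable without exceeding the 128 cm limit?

The ratio ordering already packs tightly: 2×fruit rings + cinnamon oats, 124 cm, 1735.
No other feasible combination exceeds 1735.

1735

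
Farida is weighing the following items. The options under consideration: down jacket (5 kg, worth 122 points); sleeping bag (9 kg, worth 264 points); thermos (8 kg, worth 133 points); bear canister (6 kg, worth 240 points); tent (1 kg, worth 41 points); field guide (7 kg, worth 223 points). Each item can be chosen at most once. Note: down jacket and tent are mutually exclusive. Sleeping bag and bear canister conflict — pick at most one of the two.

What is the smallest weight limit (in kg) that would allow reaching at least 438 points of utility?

13

Minimise kg subject to total utility ≥ 438.
bear canister + field guide reaches 463 using 13 kg.
Below 13 kg the best achievable stays under 438.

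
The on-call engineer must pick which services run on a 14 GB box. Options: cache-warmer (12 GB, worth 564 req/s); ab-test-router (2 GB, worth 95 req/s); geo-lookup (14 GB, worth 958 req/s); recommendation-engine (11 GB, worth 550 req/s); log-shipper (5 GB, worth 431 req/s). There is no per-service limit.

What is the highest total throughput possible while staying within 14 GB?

1052

Density check — log-shipper 86.20, geo-lookup 68.43, recommendation-engine 50.00, ab-test-router 47.50 are the best per GB.
Best packing: 2×ab-test-router + 2×log-shipper — 14 GB, 1052 total.
No other feasible combination exceeds 1052.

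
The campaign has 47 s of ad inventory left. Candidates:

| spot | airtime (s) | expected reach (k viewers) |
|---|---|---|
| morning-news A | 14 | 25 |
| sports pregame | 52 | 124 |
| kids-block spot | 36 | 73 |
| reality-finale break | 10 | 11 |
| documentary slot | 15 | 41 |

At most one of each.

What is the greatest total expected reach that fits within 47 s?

Filling by ratio: morning-news A + reality-finale break + documentary slot for 77, with 8 s left unused.
Dropping morning-news A and documentary slot frees 29 s; slotting in kids-block spot (36 s) lifts the total to 84 at 46 s.
The spare 1 s is too small for any remaining spot, and no exchange beats 84.

84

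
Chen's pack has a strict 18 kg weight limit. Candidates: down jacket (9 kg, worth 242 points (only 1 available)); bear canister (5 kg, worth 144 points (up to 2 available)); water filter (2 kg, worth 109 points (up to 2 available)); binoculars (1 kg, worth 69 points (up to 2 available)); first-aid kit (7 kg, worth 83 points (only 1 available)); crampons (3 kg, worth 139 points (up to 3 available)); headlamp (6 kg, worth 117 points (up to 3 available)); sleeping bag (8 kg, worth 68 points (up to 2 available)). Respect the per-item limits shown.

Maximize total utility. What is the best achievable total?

808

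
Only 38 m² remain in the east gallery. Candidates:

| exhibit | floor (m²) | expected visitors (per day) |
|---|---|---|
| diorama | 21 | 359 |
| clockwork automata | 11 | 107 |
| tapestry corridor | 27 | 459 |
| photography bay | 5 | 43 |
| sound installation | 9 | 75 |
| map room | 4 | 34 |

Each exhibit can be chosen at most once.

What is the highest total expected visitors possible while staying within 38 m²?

566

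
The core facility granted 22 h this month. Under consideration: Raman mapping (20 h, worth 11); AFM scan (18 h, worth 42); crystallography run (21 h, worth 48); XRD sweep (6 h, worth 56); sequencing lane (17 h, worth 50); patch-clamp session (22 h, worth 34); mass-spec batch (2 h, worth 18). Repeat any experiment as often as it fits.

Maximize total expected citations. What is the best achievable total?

204

Best packing: 3×XRD sweep + 2×mass-spec batch — 22 h, 204 total.
That's the maximum — no swap from here does better than 204.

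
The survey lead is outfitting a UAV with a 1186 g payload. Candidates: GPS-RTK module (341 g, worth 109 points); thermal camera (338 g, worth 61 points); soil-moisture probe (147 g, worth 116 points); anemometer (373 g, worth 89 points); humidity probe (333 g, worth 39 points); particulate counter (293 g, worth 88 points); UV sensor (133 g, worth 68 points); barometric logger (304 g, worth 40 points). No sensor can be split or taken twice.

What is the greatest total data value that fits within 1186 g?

402

Ranking by ratio (data value/g): soil-moisture probe 0.79, UV sensor 0.51, GPS-RTK module 0.32.
A density-first pass picks GPS-RTK module + soil-moisture probe + particulate counter + UV sensor — 381 at 914 g.
The 133 g tied up in UV sensor is better spent on anemometer — total rises to 402 (1154 g).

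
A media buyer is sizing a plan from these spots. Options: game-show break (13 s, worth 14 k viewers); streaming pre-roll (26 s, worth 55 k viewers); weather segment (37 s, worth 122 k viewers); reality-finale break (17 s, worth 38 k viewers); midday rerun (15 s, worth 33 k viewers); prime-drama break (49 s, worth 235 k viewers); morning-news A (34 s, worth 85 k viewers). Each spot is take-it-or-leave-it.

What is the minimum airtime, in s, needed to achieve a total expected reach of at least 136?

49

Look for the lowest-airtime combination reaching 136.
prime-drama break reaches 235 using 49 s.
No combination under 49 s hits 136.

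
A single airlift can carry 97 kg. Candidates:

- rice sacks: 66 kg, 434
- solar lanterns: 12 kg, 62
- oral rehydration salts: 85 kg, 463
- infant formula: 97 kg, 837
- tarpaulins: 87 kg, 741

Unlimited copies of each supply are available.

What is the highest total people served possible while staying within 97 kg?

Density check — infant formula 8.63, tarpaulins 8.52, rice sacks 6.58, oral rehydration salts 5.45 are the best per kg.
The ratio ordering already packs tightly: infant formula, 97 kg, 837.
Nothing else within 97 kg beats 837.

837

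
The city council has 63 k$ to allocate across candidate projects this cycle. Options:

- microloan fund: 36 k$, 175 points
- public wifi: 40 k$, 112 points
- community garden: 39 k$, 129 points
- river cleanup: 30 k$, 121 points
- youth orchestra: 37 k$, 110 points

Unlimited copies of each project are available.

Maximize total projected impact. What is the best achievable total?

Density check — microloan fund 4.86, river cleanup 4.03, community garden 3.31, youth orchestra 2.97 are the best per k$.
A density-first pass picks microloan fund — 175 at 36 k$.
Replace microloan fund with 2×river cleanup: the trade gains 67 net, giving 242 at 60 k$.
The spare 3 k$ is too small for any remaining project, and no exchange beats 242.

242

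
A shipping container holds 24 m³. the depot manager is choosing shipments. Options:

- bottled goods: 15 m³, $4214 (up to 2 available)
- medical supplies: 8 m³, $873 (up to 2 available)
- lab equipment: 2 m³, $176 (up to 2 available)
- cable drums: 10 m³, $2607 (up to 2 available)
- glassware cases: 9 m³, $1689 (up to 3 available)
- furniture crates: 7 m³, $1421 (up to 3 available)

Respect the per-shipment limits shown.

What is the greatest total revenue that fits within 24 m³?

5903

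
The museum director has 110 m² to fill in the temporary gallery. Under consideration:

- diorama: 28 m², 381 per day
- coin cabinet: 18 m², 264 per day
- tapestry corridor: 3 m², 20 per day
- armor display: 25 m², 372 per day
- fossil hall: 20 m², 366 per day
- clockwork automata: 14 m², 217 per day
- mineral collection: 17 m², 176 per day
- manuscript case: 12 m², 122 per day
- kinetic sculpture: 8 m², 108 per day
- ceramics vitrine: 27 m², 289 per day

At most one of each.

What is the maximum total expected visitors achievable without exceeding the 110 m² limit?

Density check — fossil hall 18.30, clockwork automata 15.50, armor display 14.88 are the best per m².
Diorama + coin cabinet + tapestry corridor + armor display + fossil hall + clockwork automata uses 108 of the 110 m² and totals 1620.

1620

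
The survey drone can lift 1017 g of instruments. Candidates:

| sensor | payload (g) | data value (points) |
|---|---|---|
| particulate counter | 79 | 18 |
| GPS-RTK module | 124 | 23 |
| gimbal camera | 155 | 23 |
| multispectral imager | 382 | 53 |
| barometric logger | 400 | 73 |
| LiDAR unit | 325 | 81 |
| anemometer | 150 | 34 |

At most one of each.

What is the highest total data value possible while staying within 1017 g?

211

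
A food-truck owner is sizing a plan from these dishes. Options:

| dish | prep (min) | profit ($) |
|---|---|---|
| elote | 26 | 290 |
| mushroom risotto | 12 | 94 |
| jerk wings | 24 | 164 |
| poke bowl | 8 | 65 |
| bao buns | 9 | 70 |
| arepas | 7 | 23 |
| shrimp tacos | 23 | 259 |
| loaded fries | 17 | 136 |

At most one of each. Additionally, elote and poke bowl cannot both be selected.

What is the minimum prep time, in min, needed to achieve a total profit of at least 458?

48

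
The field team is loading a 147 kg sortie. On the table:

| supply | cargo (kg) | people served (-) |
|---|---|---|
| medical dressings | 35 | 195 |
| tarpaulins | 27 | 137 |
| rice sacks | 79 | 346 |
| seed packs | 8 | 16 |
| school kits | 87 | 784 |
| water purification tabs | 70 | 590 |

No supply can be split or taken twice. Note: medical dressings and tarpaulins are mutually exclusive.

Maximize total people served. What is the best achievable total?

Medical dressings + seed packs + school kits uses 130 of the 147 kg and totals 995.
The spare 17 kg is too small for any remaining supply, and no feasible exchange beats 995.

995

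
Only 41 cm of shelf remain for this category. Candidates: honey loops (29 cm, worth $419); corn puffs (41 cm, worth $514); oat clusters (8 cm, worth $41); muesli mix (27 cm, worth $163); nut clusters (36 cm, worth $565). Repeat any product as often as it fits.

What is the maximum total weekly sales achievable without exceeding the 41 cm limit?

Ranking by ratio (weekly sales/cm): nut clusters 15.69, honey loops 14.45, corn puffs 12.54, muesli mix 6.04.
The ratio ordering already packs tightly: nut clusters, 36 cm, 565.
No other feasible combination exceeds 565.

565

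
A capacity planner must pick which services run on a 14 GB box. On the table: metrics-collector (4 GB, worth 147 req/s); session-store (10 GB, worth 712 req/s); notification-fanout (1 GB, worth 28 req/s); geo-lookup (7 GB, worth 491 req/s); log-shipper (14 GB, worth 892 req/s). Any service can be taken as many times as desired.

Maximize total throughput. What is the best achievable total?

982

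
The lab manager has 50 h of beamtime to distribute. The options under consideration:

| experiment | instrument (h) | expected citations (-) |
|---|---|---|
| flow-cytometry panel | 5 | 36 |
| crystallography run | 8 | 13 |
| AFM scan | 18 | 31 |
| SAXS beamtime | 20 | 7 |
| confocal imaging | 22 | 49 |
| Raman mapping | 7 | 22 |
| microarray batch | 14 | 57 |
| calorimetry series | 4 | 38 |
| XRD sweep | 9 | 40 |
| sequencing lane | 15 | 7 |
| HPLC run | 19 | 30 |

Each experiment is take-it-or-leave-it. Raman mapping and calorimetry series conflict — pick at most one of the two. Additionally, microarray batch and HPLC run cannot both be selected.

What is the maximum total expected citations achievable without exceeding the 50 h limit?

202

Taking flow-cytometry panel + AFM scan + microarray batch + calorimetry series + XRD sweep: 50 h used, 202 in expected citations.
Next best is flow-cytometry panel + crystallography run + microarray batch + calorimetry series + XRD sweep at 184 (40 h) — short by 18.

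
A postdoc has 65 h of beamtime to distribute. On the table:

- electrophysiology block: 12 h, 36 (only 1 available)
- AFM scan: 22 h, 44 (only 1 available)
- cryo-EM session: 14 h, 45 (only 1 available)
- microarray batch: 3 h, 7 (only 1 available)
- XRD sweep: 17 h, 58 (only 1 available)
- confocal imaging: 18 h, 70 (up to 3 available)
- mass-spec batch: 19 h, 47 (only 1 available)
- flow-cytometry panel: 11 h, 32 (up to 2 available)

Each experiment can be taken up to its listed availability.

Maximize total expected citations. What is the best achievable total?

242

Taking 3×confocal imaging + flow-cytometry panel: 65 h used, 242 in expected citations.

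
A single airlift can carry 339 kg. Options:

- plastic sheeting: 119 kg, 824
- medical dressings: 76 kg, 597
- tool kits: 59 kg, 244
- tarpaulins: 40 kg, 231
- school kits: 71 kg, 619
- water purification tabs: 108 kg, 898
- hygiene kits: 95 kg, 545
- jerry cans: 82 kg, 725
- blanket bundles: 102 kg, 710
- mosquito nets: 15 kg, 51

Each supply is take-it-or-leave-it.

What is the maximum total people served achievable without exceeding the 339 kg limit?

2839

Best packing: medical dressings + school kits + water purification tabs + jerry cans — 337 kg, 2839 total.
Next best is medical dressings + school kits + jerry cans + blanket bundles at 2651 (331 kg) — short by 188.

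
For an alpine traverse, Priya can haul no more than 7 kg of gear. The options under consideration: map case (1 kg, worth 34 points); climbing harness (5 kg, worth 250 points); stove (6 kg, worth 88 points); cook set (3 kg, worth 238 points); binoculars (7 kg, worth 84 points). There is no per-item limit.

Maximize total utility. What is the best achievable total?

By utility per kg: cook set 79.33, climbing harness 50.00, map case 34.00 lead.
Best packing: map case + 2×cook set — 7 kg, 510 total.
No other feasible combination exceeds 510.

510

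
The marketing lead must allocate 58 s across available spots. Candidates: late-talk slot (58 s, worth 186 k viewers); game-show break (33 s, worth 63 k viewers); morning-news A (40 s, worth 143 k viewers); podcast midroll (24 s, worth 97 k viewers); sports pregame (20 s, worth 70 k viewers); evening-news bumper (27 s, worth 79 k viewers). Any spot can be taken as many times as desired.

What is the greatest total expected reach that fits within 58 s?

194

The ratio ordering already packs tightly: 2×podcast midroll, 48 s, 194.
Every other selection either busts 58 s or fails to beat 194.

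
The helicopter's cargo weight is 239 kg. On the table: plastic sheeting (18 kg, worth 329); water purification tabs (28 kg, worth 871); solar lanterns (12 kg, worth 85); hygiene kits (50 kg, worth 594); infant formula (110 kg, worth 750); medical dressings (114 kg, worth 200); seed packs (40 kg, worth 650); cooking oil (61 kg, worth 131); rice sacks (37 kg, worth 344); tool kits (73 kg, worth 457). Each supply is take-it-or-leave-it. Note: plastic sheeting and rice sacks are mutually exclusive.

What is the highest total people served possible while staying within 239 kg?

2986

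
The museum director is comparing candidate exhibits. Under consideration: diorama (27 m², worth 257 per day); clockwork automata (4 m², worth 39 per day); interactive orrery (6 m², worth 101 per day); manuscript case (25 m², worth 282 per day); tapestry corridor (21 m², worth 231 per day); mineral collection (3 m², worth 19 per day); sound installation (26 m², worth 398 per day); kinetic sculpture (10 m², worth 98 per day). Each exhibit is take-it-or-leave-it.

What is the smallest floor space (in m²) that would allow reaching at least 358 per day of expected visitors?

26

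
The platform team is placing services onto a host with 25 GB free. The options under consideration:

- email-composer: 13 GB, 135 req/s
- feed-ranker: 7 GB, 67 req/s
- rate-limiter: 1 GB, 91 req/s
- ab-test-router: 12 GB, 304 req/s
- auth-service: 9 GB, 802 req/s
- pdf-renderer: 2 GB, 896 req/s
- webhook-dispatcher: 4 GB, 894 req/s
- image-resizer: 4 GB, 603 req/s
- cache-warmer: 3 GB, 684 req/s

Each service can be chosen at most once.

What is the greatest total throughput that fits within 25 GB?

Rate-limiter + auth-service + pdf-renderer + webhook-dispatcher + image-resizer + cache-warmer uses 23 of the 25 GB and totals 3970.

3970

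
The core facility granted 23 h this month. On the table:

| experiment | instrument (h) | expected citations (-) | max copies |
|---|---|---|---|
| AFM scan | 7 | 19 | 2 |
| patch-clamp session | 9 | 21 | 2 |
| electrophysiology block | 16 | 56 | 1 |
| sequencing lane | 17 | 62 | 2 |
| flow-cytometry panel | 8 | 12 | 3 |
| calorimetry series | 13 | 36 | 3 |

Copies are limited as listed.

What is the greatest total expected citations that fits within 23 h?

75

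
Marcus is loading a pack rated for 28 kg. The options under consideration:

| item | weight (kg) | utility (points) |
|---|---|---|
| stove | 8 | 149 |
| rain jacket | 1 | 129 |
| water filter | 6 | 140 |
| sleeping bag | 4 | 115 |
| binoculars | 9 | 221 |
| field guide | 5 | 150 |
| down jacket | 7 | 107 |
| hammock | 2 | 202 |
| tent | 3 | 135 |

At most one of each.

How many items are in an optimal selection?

6

Optimal total is 986.
stove + rain jacket + binoculars + field guide + hammock + tent hits 986 at 28 kg.
Any selection reaching 986 contains exactly 6 items.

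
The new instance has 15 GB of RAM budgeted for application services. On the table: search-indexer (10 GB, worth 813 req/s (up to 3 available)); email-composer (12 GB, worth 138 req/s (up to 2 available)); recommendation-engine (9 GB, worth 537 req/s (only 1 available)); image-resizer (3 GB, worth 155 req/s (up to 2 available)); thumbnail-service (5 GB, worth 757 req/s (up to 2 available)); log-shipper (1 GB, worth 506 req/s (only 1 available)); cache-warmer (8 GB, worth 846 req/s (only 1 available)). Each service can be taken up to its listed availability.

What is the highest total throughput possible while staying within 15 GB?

2175

By throughput per GB: log-shipper 506.00, thumbnail-service 151.40, cache-warmer 105.75, search-indexer 81.30 lead.
Best packing: image-resizer + 2×thumbnail-service + log-shipper — 14 GB, 2175 total.
Every other selection either busts 15 GB or exceeds an availability limit or fails to beat 2175.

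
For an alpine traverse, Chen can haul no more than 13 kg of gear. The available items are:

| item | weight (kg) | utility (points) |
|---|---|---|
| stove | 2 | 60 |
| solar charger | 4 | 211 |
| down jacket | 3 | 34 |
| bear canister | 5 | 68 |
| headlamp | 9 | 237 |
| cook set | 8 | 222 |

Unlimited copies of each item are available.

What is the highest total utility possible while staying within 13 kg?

633

3×solar charger uses 12 of the 13 kg and totals 633.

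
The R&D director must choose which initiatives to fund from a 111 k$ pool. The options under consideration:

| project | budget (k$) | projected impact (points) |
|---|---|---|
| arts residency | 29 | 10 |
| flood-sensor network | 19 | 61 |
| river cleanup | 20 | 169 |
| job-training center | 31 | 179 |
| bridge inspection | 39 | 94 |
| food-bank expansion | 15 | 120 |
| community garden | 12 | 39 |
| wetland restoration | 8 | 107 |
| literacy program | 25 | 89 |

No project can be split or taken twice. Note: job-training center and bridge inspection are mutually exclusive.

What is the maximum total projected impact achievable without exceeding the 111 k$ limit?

703

Ranking by ratio (projected impact/k$): wetland restoration 13.38, river cleanup 8.45, food-bank expansion 8.00.
Taking river cleanup + job-training center + food-bank expansion + community garden + wetland restoration + literacy program: 111 k$ used, 703 in projected impact.
Next best is flood-sensor network + river cleanup + job-training center + food-bank expansion + community garden + wetland restoration at 675 (105 k$) — short by 28.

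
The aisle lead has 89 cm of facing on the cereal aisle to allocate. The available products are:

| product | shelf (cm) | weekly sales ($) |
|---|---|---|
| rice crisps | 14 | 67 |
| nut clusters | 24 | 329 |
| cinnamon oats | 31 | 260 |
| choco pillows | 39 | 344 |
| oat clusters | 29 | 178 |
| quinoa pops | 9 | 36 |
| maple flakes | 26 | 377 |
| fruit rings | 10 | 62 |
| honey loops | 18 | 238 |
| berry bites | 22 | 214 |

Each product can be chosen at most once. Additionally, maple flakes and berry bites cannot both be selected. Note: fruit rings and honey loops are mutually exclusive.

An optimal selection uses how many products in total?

The maximum weekly sales within 89 cm is 1050.
One optimal bundle: nut clusters + choco pillows + maple flakes (89 cm).
All optima have 3 products.

3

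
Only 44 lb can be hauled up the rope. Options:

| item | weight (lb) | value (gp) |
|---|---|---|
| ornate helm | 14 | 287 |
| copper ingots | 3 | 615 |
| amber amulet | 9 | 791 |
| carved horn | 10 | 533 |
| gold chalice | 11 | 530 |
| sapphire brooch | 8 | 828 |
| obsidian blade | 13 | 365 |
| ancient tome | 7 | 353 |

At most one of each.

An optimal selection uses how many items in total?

Optimal total is 3297.
One optimal bundle: copper ingots + amber amulet + carved horn + gold chalice + sapphire brooch (41 lb).
Any selection reaching 3297 contains exactly 5 items.

5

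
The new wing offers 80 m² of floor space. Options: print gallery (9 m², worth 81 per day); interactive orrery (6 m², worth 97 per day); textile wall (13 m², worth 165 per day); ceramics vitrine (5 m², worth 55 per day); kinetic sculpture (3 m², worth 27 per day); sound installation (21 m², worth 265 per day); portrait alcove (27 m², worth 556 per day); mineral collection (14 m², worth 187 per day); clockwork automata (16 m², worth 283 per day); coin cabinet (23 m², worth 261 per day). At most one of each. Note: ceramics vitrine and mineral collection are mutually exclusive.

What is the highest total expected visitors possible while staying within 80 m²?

The ratio ordering already packs tightly: interactive orrery + textile wall + kinetic sculpture + portrait alcove + mineral collection + clockwork automata, 79 m², 1315.
The closest alternative, textile wall + kinetic sculpture + sound installation + portrait alcove + clockwork automata, reaches only 1296.

1315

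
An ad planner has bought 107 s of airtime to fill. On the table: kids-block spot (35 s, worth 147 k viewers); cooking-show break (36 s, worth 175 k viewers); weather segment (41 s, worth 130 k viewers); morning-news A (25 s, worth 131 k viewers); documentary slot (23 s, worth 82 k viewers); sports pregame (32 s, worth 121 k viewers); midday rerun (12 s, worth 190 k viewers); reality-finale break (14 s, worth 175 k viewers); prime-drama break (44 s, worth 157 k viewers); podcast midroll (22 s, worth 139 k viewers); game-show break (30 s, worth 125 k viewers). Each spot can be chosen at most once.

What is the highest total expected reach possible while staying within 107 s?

761

A density-first pass picks morning-news A + midday rerun + reality-finale break + podcast midroll + game-show break — 760 at 103 s.
Replace morning-news A and game-show break with cooking-show break + documentary slot: the trade gains 1 net, giving 761 at 107 s.
No other feasible combination exceeds 761.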